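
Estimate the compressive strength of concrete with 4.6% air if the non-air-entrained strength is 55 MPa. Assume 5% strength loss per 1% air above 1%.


Strength loss = (4.6 - 1) * 5 = 18.0%
f'c = 55 * (1 - 18.0/100)
= 45.1 MPa

45.1


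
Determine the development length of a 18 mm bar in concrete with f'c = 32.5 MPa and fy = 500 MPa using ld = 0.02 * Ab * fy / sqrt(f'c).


Ab = pi * 18^2 / 4 = 254.469 mm2
ld = 0.02 * 254.469 * 500 / sqrt(32.5)
= 446.4 mm

446.4


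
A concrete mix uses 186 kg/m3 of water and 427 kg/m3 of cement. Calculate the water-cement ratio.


w/c = water / cement
w/c = 186 / 427 = 0.436

0.436


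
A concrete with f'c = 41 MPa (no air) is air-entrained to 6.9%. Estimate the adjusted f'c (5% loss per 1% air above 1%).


Strength loss = (6.9 - 1) * 5 = 29.5%
f'c = 41 * (1 - 29.5/100)
= 28.91 MPa

28.91


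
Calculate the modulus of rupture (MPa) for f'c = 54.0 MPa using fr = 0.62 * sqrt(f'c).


fr = 0.62 * sqrt(54.0)
= 4.556 MPa

4.556


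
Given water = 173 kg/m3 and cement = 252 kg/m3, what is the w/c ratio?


w/c = water / cement
w/c = 173 / 252 = 0.687

0.687


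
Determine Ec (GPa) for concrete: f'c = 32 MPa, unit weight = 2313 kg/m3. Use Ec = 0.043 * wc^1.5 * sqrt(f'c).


Ec = 0.043 * 2313^1.5 * sqrt(32) / 1000
= 27.06 GPa

27.06


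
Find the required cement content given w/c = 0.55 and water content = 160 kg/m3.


Cement = water / (w/c)
= 160 / 0.55
= 290.9 kg/m3

290.9


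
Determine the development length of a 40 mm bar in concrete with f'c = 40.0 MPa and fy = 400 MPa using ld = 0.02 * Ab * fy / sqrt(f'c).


Ab = pi * 40^2 / 4 = 1256.637 mm2
ld = 0.02 * 1256.637 * 400 / sqrt(40.0)
= 1589.5 mm

1589.5


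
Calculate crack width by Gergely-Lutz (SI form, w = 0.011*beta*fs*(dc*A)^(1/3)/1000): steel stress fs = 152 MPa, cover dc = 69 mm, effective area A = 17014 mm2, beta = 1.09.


w = 0.011 * beta * fs * (dc * A)^(1/3) / 1000
= 0.011 * 1.09 * 152 * (69 * 17014)^(1/3) / 1000
= 0.192 mm

0.192


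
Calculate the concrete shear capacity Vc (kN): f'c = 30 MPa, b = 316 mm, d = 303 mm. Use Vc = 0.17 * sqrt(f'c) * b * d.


Vc = 0.17 * sqrt(30) * 316 * 303 / 1000
= 89.15 kN

89.15


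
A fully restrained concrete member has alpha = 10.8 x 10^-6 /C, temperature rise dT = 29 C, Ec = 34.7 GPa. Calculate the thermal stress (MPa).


sigma = alpha * dT * Ec
= 10.8e-6 * 29 * 34.7 * 1000
= 10.868 MPa

10.868


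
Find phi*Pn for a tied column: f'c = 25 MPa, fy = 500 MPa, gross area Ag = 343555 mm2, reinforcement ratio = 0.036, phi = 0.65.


Ast = rho * Ag = 0.036 * 343555 = 12367.98 mm2
phi*Pn = 0.65 * 0.80 * (0.85 * 25 * (343555 - 12367.98) + 500 * 12367.98) / 1000
= 6875.29 kN

6875.29


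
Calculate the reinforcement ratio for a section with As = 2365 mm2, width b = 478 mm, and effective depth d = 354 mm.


rho = As / (b * d)
= 2365 / (478 * 354)
= 0.014

0.014


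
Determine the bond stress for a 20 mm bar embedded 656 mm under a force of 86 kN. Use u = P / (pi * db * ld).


u = P / (pi * db * ld)
= 86 * 1000 / (pi * 20 * 656)
= 2.086 MPa

2.086


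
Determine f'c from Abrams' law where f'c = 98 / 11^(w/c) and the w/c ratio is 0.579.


f'c = 98 / 11^0.579
= 98 / 4.008
= 24.45 MPa

24.45


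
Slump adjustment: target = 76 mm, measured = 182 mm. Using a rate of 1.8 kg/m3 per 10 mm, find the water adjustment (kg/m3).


Difference = 76 - 182 = -106 mm
Water adjustment = -106 * 1.8 / 10 = -19.1 kg/m3

-19.1


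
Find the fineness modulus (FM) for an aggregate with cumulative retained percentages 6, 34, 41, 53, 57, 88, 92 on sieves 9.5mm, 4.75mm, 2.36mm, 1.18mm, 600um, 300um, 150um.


FM = sum(cumulative % retained) / 100
= 371 / 100
= 3.71

3.71


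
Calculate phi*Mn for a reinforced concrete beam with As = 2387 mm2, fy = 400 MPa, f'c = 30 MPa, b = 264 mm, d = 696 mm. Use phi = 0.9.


a = As * fy / (0.85 * f'c * b)
= 2387 * 400 / (0.85 * 30 * 264)
= 141.8301 mm
Mn = As * fy * (d - a/2) / 10^6
= 596.8311 kN-m
phi*Mn = 0.9 * 596.8311 = 537.15 kN-m

537.15


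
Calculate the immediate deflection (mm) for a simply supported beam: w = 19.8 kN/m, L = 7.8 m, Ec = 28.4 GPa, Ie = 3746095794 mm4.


Convert: L = 7.8 m = 7800 mm, Ec = 28.4 GPa = 28400 MPa
delta = 5 * 19.8 * 7800^4 / (384 * 28400 * 3746095794)
= 8.97 mm

8.97


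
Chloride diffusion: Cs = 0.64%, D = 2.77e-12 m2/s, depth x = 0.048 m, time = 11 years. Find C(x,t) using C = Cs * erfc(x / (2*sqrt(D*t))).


t_seconds = 11 * 365.25 * 24 * 3600 = 347133600.0 s
arg = 0.048 / (2 * sqrt(2.77e-12 * 347133600.0))
= 0.774
erfc(0.774) = 0.2737
C = 0.64 * 0.2737 = 0.1752%

0.1752


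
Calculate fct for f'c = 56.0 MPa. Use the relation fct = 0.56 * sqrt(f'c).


fct = 0.56 * sqrt(56.0)
= 0.56 * 7.483
= 4.191 MPa

4.191


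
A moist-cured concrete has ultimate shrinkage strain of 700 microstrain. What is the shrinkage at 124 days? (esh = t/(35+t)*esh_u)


esh(124) = 124 / (35 + 124) * 700
= 124 / 159 * 700
= 545.9 microstrain

545.9


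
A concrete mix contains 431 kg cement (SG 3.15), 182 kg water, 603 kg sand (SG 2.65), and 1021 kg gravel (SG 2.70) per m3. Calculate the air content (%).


Vol cement = 431 / (3.15 * 1000) = 0.136825 m3
Vol water = 182 / 1000 = 0.182 m3
Vol sand = 603 / (2.65 * 1000) = 0.227547 m3
Vol gravel = 1021 / (2.70 * 1000) = 0.378148 m3
Total solid + water volume = 0.924521 m3
Air = (1 - 0.924521) * 100 = 7.55%

7.55


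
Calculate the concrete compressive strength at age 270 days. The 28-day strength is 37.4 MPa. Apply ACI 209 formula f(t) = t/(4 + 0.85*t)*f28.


f(270) = 270 / (4 + 0.85 * 270) * 37.4
= 270 / 233.5 * 37.4
= 43.25 MPa

43.25


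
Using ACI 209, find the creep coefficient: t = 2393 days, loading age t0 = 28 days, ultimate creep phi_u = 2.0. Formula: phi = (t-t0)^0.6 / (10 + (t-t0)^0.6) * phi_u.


dt = 2393 - 28 = 2365
phi = 2365^0.6 / (10 + 2365^0.6) * 2.0
= 1.827

1.827


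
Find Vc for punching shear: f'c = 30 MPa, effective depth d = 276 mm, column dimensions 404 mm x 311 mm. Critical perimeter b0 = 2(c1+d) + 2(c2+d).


b0 = 2*(404 + 276) + 2*(311 + 276) = 2534 mm
Vc = 0.33 * sqrt(30) * 2534 * 276 / 1000
= 1264.13 kN

1264.13


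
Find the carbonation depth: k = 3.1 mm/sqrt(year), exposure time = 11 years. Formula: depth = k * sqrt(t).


depth = k * sqrt(t)
= 3.1 * sqrt(11)
= 10.28 mm

10.28


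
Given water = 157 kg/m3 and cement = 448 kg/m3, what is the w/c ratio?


w/c = water / cement
w/c = 157 / 448 = 0.35

0.35


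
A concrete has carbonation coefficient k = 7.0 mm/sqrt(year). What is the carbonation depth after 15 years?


depth = k * sqrt(t)
= 7.0 * sqrt(15)
= 27.11 mm

27.11


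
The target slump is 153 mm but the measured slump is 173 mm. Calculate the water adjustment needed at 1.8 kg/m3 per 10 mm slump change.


Difference = 153 - 173 = -20 mm
Water adjustment = -20 * 1.8 / 10 = -3.6 kg/m3

-3.6


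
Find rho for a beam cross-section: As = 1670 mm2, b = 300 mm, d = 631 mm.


rho = As / (b * d)
= 1670 / (300 * 631)
= 0.0088

0.0088


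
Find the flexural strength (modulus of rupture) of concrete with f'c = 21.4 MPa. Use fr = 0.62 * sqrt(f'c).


fr = 0.62 * sqrt(21.4)
= 2.868 MPa

2.868


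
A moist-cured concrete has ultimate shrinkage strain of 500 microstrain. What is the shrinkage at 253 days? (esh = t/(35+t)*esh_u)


esh(253) = 253 / (35 + 253) * 500
= 253 / 288 * 500
= 439.2 microstrain

439.2


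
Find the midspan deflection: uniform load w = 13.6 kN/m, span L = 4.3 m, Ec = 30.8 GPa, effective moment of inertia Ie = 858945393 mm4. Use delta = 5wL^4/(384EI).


Convert: L = 4.3 m = 4300 mm, Ec = 30.8 GPa = 30800 MPa
delta = 5 * 13.6 * 4300^4 / (384 * 30800 * 858945393)
= 2.29 mm

2.29


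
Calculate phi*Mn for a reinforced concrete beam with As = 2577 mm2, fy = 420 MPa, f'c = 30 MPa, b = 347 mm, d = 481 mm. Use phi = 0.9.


a = As * fy / (0.85 * f'c * b)
= 2577 * 420 / (0.85 * 30 * 347)
= 122.319 mm
Mn = As * fy * (d - a/2) / 10^6
= 454.4101 kN-m
phi*Mn = 0.9 * 454.4101 = 408.97 kN-m

408.97


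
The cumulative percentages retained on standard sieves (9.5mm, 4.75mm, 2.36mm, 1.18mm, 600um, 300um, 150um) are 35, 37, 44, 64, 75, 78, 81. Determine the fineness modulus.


FM = sum(cumulative % retained) / 100
= 414 / 100
= 4.14

4.14


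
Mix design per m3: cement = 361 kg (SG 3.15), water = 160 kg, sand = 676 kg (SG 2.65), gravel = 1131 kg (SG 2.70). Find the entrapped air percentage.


Vol cement = 361 / (3.15 * 1000) = 0.114603 m3
Vol water = 160 / 1000 = 0.16 m3
Vol sand = 676 / (2.65 * 1000) = 0.255094 m3
Vol gravel = 1131 / (2.70 * 1000) = 0.418889 m3
Total solid + water volume = 0.948586 m3
Air = (1 - 0.948586) * 100 = 5.14%

5.14


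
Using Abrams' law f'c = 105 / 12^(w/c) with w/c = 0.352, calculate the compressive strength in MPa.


f'c = 105 / 12^0.352
= 105 / 2.398
= 43.78 MPa

43.78


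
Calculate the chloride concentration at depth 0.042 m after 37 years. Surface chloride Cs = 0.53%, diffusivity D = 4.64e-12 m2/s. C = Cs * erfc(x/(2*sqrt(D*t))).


t_seconds = 37 * 365.25 * 24 * 3600 = 1167631200.0 s
arg = 0.042 / (2 * sqrt(4.64e-12 * 1167631200.0))
= 0.2853
erfc(0.2853) = 0.6866
C = 0.53 * 0.6866 = 0.3639%

0.3639


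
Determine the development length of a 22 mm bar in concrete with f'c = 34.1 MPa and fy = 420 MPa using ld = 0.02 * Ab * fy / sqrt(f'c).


Ab = pi * 22^2 / 4 = 380.133 mm2
ld = 0.02 * 380.133 * 420 / sqrt(34.1)
= 546.8 mm

546.8


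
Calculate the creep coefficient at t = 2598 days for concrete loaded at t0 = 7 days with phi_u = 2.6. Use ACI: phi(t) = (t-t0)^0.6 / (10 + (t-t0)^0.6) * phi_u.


dt = 2598 - 7 = 2591
phi = 2591^0.6 / (10 + 2591^0.6) * 2.6
= 2.386

2.386


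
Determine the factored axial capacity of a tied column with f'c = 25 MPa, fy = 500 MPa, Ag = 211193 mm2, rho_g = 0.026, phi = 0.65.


Ast = rho * Ag = 0.026 * 211193 = 5491.018 mm2
phi*Pn = 0.65 * 0.80 * (0.85 * 25 * (211193 - 5491.018) + 500 * 5491.018) / 1000
= 3700.67 kN

3700.67


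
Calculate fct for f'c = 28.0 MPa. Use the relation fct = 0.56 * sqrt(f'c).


fct = 0.56 * sqrt(28.0)
= 0.56 * 5.292
= 2.963 MPa

2.963


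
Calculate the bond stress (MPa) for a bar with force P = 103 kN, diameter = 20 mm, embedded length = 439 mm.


u = P / (pi * db * ld)
= 103 * 1000 / (pi * 20 * 439)
= 3.734 MPa

3.734


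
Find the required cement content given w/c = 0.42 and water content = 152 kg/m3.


Cement = water / (w/c)
= 152 / 0.42
= 361.9 kg/m3

361.9


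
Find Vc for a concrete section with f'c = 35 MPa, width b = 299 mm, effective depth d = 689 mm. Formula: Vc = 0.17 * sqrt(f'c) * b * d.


Vc = 0.17 * sqrt(35) * 299 * 689 / 1000
= 207.19 kN

207.19


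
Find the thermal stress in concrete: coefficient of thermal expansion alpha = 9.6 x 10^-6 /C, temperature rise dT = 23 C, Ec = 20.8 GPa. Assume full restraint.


sigma = alpha * dT * Ec
= 9.6e-6 * 23 * 20.8 * 1000
= 4.593 MPa

4.593


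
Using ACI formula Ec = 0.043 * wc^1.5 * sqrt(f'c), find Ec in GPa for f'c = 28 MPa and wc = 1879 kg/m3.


Ec = 0.043 * 1879^1.5 * sqrt(28) / 1000
= 18.53 GPa

18.53


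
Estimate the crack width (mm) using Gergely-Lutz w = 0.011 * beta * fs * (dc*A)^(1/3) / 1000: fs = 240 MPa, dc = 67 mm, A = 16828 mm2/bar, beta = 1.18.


w = 0.011 * beta * fs * (dc * A)^(1/3) / 1000
= 0.011 * 1.18 * 240 * (67 * 16828)^(1/3) / 1000
= 0.324 mm

0.324


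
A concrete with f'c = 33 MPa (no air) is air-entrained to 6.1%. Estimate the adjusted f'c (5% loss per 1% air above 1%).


Strength loss = (6.1 - 1) * 5 = 25.5%
f'c = 33 * (1 - 25.5/100)
= 24.59 MPa

24.59


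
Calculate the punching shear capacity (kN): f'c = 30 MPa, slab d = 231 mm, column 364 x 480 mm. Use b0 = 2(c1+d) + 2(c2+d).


b0 = 2*(364 + 231) + 2*(480 + 231) = 2612 mm
Vc = 0.33 * sqrt(30) * 2612 * 231 / 1000
= 1090.59 kN

1090.59


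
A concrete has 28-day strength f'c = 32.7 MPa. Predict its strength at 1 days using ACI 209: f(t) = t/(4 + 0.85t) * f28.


f(1) = 1 / (4 + 0.85 * 1) * 32.7
= 1 / 4.85 * 32.7
= 6.74 MPa

6.74


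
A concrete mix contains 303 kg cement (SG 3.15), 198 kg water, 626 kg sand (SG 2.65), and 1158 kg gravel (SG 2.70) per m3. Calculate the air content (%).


Vol cement = 303 / (3.15 * 1000) = 0.09619 m3
Vol water = 198 / 1000 = 0.198 m3
Vol sand = 626 / (2.65 * 1000) = 0.236226 m3
Vol gravel = 1158 / (2.70 * 1000) = 0.428889 m3
Total solid + water volume = 0.959306 m3
Air = (1 - 0.959306) * 100 = 4.07%

4.07


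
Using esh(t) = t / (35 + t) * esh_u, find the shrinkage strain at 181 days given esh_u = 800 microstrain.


esh(181) = 181 / (35 + 181) * 800
= 181 / 216 * 800
= 670.4 microstrain

670.4


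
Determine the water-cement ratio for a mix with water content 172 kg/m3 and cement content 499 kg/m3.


w/c = water / cement
w/c = 172 / 499 = 0.345

0.345


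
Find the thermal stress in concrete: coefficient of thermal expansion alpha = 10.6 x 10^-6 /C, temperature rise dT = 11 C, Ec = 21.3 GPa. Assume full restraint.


sigma = alpha * dT * Ec
= 10.6e-6 * 11 * 21.3 * 1000
= 2.484 MPa

2.484


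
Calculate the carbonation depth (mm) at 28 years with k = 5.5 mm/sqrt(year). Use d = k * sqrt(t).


depth = k * sqrt(t)
= 5.5 * sqrt(28)
= 29.1 mm

29.1


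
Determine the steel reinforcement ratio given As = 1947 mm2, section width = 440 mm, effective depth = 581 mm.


rho = As / (b * d)
= 1947 / (440 * 581)
= 0.0076

0.0076


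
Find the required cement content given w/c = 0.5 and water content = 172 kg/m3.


Cement = water / (w/c)
= 172 / 0.5
= 344.0 kg/m3

344.0


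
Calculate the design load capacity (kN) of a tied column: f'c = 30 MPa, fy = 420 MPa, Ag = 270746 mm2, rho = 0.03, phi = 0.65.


Ast = rho * Ag = 0.03 * 270746 = 8122.38 mm2
phi*Pn = 0.65 * 0.80 * (0.85 * 30 * (270746 - 8122.38) + 420 * 8122.38) / 1000
= 5256.32 kN

5256.32


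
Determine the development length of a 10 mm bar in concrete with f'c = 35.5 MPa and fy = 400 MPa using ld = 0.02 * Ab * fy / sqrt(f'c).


Ab = pi * 10^2 / 4 = 78.54 mm2
ld = 0.02 * 78.54 * 400 / sqrt(35.5)
= 105.5 mm

105.5


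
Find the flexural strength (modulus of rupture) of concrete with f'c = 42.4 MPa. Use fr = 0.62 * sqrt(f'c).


fr = 0.62 * sqrt(42.4)
= 4.037 MPa

4.037


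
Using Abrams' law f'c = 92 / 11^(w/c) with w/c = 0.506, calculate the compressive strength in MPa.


f'c = 92 / 11^0.506
= 92 / 3.365
= 27.34 MPa

27.34


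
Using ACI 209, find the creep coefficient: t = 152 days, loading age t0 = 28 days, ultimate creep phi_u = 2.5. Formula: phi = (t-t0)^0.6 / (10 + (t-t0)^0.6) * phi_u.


dt = 152 - 28 = 124
phi = 124^0.6 / (10 + 124^0.6) * 2.5
= 1.608

1.608


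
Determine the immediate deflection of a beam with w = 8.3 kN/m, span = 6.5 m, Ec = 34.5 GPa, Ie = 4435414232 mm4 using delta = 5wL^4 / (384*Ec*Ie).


Convert: L = 6.5 m = 6500 mm, Ec = 34.5 GPa = 34500 MPa
delta = 5 * 8.3 * 6500^4 / (384 * 34500 * 4435414232)
= 1.26 mm

1.26


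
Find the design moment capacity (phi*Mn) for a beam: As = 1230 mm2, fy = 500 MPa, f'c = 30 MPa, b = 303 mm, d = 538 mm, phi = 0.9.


a = As * fy / (0.85 * f'c * b)
= 1230 * 500 / (0.85 * 30 * 303)
= 79.5962 mm
Mn = As * fy * (d - a/2) / 10^6
= 306.3942 kN-m
phi*Mn = 0.9 * 306.3942 = 275.75 kN-m

275.75


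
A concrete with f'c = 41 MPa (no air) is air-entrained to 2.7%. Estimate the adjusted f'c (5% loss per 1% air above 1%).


Strength loss = (2.7 - 1) * 5 = 8.5%
f'c = 41 * (1 - 8.5/100)
= 37.52 MPa

37.52


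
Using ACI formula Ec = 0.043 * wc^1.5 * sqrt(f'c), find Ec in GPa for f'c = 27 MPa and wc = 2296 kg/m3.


Ec = 0.043 * 2296^1.5 * sqrt(27) / 1000
= 24.58 GPa

24.58


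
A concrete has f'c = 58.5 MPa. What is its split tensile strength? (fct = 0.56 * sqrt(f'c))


fct = 0.56 * sqrt(58.5)
= 0.56 * 7.649
= 4.283 MPa

4.283


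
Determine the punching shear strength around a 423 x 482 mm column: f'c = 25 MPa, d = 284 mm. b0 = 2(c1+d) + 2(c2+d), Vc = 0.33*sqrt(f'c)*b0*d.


b0 = 2*(423 + 284) + 2*(482 + 284) = 2946 mm
Vc = 0.33 * sqrt(25) * 2946 * 284 / 1000
= 1380.5 kN

1380.5


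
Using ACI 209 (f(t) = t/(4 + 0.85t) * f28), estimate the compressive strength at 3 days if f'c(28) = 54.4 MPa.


f(3) = 3 / (4 + 0.85 * 3) * 54.4
= 3 / 6.55 * 54.4
= 24.92 MPa

24.92


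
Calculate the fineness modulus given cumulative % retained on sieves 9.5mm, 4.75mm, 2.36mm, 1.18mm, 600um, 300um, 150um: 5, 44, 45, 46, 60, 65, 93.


FM = sum(cumulative % retained) / 100
= 358 / 100
= 3.58

3.58


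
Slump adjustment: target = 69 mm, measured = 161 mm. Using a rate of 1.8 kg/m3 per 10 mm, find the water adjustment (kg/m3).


Difference = 69 - 161 = -92 mm
Water adjustment = -92 * 1.8 / 10 = -16.6 kg/m3

-16.6


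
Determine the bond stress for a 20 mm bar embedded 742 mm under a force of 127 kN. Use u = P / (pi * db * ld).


u = P / (pi * db * ld)
= 127 * 1000 / (pi * 20 * 742)
= 2.724 MPa

2.724


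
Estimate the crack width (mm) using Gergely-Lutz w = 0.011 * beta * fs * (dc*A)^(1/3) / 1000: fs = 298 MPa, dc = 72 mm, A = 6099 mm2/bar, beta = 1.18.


w = 0.011 * beta * fs * (dc * A)^(1/3) / 1000
= 0.011 * 1.18 * 298 * (72 * 6099)^(1/3) / 1000
= 0.294 mm

0.294


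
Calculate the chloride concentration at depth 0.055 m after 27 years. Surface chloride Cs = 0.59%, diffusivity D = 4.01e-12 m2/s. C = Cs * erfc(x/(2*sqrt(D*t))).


t_seconds = 27 * 365.25 * 24 * 3600 = 852055200.0 s
arg = 0.055 / (2 * sqrt(4.01e-12 * 852055200.0))
= 0.4705
erfc(0.4705) = 0.5058
C = 0.59 * 0.5058 = 0.2984%

0.2984


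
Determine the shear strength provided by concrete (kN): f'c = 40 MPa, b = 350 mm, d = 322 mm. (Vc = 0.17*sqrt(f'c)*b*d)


Vc = 0.17 * sqrt(40) * 350 * 322 / 1000
= 121.17 kN

121.17


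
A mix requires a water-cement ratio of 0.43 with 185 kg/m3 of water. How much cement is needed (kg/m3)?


Cement = water / (w/c)
= 185 / 0.43
= 430.2 kg/m3

430.2


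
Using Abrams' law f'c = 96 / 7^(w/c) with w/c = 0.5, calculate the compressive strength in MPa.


f'c = 96 / 7^0.5
= 96 / 2.646
= 36.28 MPa

36.28


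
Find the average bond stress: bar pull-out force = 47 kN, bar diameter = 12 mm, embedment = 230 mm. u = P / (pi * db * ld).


u = P / (pi * db * ld)
= 47 * 1000 / (pi * 12 * 230)
= 5.42 MPa

5.42


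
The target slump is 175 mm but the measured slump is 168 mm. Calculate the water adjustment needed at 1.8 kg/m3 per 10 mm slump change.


Difference = 175 - 168 = 7 mm
Water adjustment = 7 * 1.8 / 10 = 1.3 kg/m3

1.3


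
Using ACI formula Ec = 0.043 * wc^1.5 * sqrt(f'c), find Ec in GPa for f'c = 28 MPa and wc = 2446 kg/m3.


Ec = 0.043 * 2446^1.5 * sqrt(28) / 1000
= 27.53 GPa

27.53


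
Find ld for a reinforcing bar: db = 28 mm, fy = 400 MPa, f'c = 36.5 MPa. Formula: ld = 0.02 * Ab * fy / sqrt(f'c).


Ab = pi * 28^2 / 4 = 615.752 mm2
ld = 0.02 * 615.752 * 400 / sqrt(36.5)
= 815.4 mm

815.4


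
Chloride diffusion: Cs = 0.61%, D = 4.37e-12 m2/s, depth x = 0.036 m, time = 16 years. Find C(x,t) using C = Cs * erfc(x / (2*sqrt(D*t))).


t_seconds = 16 * 365.25 * 24 * 3600 = 504921600.0 s
arg = 0.036 / (2 * sqrt(4.37e-12 * 504921600.0))
= 0.3832
erfc(0.3832) = 0.5879
C = 0.61 * 0.5879 = 0.3586%

0.3586


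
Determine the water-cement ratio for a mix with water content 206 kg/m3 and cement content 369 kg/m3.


w/c = water / cement
w/c = 206 / 369 = 0.558

0.558


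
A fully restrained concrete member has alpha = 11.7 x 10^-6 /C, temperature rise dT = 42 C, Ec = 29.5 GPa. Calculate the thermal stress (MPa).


sigma = alpha * dT * Ec
= 11.7e-6 * 42 * 29.5 * 1000
= 14.496 MPa

14.496


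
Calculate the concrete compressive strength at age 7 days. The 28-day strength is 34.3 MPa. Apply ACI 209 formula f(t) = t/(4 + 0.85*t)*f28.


f(7) = 7 / (4 + 0.85 * 7) * 34.3
= 7 / 9.95 * 34.3
= 24.13 MPa

24.13


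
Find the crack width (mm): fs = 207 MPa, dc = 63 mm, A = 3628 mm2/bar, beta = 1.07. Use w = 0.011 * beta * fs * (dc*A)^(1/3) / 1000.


w = 0.011 * beta * fs * (dc * A)^(1/3) / 1000
= 0.011 * 1.07 * 207 * (63 * 3628)^(1/3) / 1000
= 0.149 mm

0.149


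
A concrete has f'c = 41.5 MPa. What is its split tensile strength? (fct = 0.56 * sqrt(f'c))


fct = 0.56 * sqrt(41.5)
= 0.56 * 6.442
= 3.608 MPa

3.608


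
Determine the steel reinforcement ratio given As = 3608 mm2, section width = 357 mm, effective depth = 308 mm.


rho = As / (b * d)
= 3608 / (357 * 308)
= 0.0328

0.0328


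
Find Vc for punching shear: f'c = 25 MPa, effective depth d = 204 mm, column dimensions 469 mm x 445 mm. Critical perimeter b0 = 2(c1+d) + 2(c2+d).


b0 = 2*(469 + 204) + 2*(445 + 204) = 2644 mm
Vc = 0.33 * sqrt(25) * 2644 * 204 / 1000
= 889.97 kN

889.97


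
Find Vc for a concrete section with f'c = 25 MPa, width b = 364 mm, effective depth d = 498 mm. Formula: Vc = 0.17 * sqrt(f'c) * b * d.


Vc = 0.17 * sqrt(25) * 364 * 498 / 1000
= 154.08 kN

154.08


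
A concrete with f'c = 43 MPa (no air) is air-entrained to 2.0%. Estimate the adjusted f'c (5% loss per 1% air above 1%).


Strength loss = (2.0 - 1) * 5 = 5.0%
f'c = 43 * (1 - 5.0/100)
= 40.85 MPa

40.85


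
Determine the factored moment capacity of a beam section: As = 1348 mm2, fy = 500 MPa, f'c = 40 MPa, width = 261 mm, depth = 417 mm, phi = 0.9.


a = As * fy / (0.85 * f'c * b)
= 1348 * 500 / (0.85 * 40 * 261)
= 75.9522 mm
Mn = As * fy * (d - a/2) / 10^6
= 255.4621 kN-m
phi*Mn = 0.9 * 255.4621 = 229.92 kN-m

229.92


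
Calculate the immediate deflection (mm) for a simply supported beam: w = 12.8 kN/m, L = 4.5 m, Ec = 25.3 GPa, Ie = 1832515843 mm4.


Convert: L = 4.5 m = 4500 mm, Ec = 25.3 GPa = 25300 MPa
delta = 5 * 12.8 * 4500^4 / (384 * 25300 * 1832515843)
= 1.47 mm

1.47


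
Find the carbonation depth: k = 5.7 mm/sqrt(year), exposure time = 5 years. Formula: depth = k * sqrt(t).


depth = k * sqrt(t)
= 5.7 * sqrt(5)
= 12.75 mm

12.75


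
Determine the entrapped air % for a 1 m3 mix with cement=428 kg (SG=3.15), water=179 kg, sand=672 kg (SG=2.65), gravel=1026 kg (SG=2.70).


Vol cement = 428 / (3.15 * 1000) = 0.135873 m3
Vol water = 179 / 1000 = 0.179 m3
Vol sand = 672 / (2.65 * 1000) = 0.253585 m3
Vol gravel = 1026 / (2.70 * 1000) = 0.38 m3
Total solid + water volume = 0.948458 m3
Air = (1 - 0.948458) * 100 = 5.15%

5.15


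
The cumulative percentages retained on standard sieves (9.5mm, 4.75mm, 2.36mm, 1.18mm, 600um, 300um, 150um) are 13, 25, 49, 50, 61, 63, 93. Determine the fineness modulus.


FM = sum(cumulative % retained) / 100
= 354 / 100
= 3.54

3.54


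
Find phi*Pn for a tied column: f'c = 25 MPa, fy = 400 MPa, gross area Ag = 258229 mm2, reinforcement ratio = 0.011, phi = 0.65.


Ast = rho * Ag = 0.011 * 258229 = 2840.519 mm2
phi*Pn = 0.65 * 0.80 * (0.85 * 25 * (258229 - 2840.519) + 400 * 2840.519) / 1000
= 3412.87 kN

3412.87


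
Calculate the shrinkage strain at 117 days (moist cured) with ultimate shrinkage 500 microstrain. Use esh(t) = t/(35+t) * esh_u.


esh(117) = 117 / (35 + 117) * 500
= 117 / 152 * 500
= 384.9 microstrain

384.9


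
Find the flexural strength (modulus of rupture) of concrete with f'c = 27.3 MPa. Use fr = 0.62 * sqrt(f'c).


fr = 0.62 * sqrt(27.3)
= 3.239 MPa

3.239


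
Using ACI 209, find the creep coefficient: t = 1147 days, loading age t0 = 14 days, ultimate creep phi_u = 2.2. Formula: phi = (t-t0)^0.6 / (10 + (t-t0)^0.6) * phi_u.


dt = 1147 - 14 = 1133
phi = 1133^0.6 / (10 + 1133^0.6) * 2.2
= 1.918

1.918


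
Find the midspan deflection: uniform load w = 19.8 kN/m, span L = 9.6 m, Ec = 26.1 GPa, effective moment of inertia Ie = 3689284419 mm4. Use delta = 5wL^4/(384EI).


Convert: L = 9.6 m = 9600 mm, Ec = 26.1 GPa = 26100 MPa
delta = 5 * 19.8 * 9600^4 / (384 * 26100 * 3689284419)
= 22.74 mm

22.74


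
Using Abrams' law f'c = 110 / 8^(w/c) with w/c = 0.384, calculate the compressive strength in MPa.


f'c = 110 / 8^0.384
= 110 / 2.222
= 49.5 MPa

49.5


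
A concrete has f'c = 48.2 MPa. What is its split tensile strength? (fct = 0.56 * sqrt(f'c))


fct = 0.56 * sqrt(48.2)
= 0.56 * 6.943
= 3.888 MPa

3.888


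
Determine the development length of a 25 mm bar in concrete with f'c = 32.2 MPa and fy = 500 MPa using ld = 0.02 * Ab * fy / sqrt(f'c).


Ab = pi * 25^2 / 4 = 490.874 mm2
ld = 0.02 * 490.874 * 500 / sqrt(32.2)
= 865.1 mm

865.1


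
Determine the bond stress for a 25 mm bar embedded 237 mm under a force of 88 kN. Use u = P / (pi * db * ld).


u = P / (pi * db * ld)
= 88 * 1000 / (pi * 25 * 237)
= 4.728 MPa

4.728


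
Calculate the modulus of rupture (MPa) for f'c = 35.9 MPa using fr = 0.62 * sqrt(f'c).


fr = 0.62 * sqrt(35.9)
= 3.715 MPa

3.715


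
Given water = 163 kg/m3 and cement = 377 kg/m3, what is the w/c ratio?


w/c = water / cement
w/c = 163 / 377 = 0.432

0.432


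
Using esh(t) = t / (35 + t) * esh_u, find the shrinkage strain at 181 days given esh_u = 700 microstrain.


esh(181) = 181 / (35 + 181) * 700
= 181 / 216 * 700
= 586.6 microstrain

586.6


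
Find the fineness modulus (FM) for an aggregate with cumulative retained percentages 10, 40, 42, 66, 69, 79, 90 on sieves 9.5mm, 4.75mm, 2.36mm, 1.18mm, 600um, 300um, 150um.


FM = sum(cumulative % retained) / 100
= 396 / 100
= 3.96

3.96


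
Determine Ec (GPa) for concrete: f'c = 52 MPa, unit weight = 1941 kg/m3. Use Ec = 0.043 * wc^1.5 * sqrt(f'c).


Ec = 0.043 * 1941^1.5 * sqrt(52) / 1000
= 26.52 GPa

26.52


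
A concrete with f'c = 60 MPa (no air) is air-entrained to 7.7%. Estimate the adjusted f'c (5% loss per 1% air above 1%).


Strength loss = (7.7 - 1) * 5 = 33.5%
f'c = 60 * (1 - 33.5/100)
= 39.9 MPa

39.9


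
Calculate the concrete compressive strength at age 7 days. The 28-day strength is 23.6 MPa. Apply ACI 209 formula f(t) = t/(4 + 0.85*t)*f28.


f(7) = 7 / (4 + 0.85 * 7) * 23.6
= 7 / 9.95 * 23.6
= 16.6 MPa

16.6


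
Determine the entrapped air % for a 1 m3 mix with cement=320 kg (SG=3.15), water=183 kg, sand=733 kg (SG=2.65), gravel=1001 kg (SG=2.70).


Vol cement = 320 / (3.15 * 1000) = 0.101587 m3
Vol water = 183 / 1000 = 0.183 m3
Vol sand = 733 / (2.65 * 1000) = 0.276604 m3
Vol gravel = 1001 / (2.70 * 1000) = 0.370741 m3
Total solid + water volume = 0.931932 m3
Air = (1 - 0.931932) * 100 = 6.81%

6.81


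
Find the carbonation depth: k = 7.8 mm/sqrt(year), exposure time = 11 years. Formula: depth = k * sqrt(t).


depth = k * sqrt(t)
= 7.8 * sqrt(11)
= 25.87 mm

25.87


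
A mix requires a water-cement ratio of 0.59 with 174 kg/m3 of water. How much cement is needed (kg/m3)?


Cement = water / (w/c)
= 174 / 0.59
= 294.9 kg/m3

294.9


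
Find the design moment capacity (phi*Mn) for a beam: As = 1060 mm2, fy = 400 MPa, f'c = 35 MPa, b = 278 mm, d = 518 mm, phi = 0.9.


a = As * fy / (0.85 * f'c * b)
= 1060 * 400 / (0.85 * 35 * 278)
= 51.2665 mm
Mn = As * fy * (d - a/2) / 10^6
= 208.7635 kN-m
phi*Mn = 0.9 * 208.7635 = 187.89 kN-m

187.89


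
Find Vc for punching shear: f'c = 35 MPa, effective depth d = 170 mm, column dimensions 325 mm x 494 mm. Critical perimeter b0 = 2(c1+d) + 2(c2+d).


b0 = 2*(325 + 170) + 2*(494 + 170) = 2318 mm
Vc = 0.33 * sqrt(35) * 2318 * 170 / 1000
= 769.33 kN

769.33


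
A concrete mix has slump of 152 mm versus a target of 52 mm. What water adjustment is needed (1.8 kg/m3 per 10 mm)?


Difference = 52 - 152 = -100 mm
Water adjustment = -100 * 1.8 / 10 = -18.0 kg/m3

-18.0


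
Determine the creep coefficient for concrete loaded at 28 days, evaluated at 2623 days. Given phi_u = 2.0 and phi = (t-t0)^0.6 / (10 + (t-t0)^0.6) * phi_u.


dt = 2623 - 28 = 2595
phi = 2595^0.6 / (10 + 2595^0.6) * 2.0
= 1.836

1.836


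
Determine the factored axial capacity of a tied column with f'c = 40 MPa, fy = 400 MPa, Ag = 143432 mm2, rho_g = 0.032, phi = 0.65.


Ast = rho * Ag = 0.032 * 143432 = 4589.824 mm2
phi*Pn = 0.65 * 0.80 * (0.85 * 40 * (143432 - 4589.824) + 400 * 4589.824) / 1000
= 3409.41 kN

3409.41


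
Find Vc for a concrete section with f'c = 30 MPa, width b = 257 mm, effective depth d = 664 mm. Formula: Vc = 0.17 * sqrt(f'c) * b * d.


Vc = 0.17 * sqrt(30) * 257 * 664 / 1000
= 158.9 kN

158.9


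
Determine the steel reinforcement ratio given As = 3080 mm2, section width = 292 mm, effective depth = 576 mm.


rho = As / (b * d)
= 3080 / (292 * 576)
= 0.0183

0.0183


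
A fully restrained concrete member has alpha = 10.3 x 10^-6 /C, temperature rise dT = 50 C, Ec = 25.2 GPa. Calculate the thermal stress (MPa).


sigma = alpha * dT * Ec
= 10.3e-6 * 50 * 25.2 * 1000
= 12.978 MPa

12.978


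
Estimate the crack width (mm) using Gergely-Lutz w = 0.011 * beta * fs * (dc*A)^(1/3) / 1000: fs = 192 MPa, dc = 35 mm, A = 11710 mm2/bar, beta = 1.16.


w = 0.011 * beta * fs * (dc * A)^(1/3) / 1000
= 0.011 * 1.16 * 192 * (35 * 11710)^(1/3) / 1000
= 0.182 mm

0.182


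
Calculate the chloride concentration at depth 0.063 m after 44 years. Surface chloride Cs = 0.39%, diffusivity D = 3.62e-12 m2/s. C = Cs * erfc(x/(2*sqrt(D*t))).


t_seconds = 44 * 365.25 * 24 * 3600 = 1388534400.0 s
arg = 0.063 / (2 * sqrt(3.62e-12 * 1388534400.0))
= 0.4443
erfc(0.4443) = 0.5298
C = 0.39 * 0.5298 = 0.2066%

0.2066


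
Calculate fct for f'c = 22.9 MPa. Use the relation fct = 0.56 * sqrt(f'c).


fct = 0.56 * sqrt(22.9)
= 0.56 * 4.785
= 2.68 MPa

2.68


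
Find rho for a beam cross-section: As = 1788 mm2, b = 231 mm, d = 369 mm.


rho = As / (b * d)
= 1788 / (231 * 369)
= 0.021

0.021


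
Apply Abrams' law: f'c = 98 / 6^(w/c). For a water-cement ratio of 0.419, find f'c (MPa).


f'c = 98 / 6^0.419
= 98 / 2.119
= 46.26 MPa

46.26


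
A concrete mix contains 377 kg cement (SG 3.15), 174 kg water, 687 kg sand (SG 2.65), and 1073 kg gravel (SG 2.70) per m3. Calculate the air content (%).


Vol cement = 377 / (3.15 * 1000) = 0.119683 m3
Vol water = 174 / 1000 = 0.174 m3
Vol sand = 687 / (2.65 * 1000) = 0.259245 m3
Vol gravel = 1073 / (2.70 * 1000) = 0.397407 m3
Total solid + water volume = 0.950335 m3
Air = (1 - 0.950335) * 100 = 4.97%

4.97


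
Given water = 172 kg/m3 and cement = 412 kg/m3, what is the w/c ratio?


w/c = water / cement
w/c = 172 / 412 = 0.417

0.417


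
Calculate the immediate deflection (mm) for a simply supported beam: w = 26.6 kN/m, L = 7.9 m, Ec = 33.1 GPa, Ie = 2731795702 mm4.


Convert: L = 7.9 m = 7900 mm, Ec = 33.1 GPa = 33100 MPa
delta = 5 * 26.6 * 7900^4 / (384 * 33100 * 2731795702)
= 14.92 mm

14.92


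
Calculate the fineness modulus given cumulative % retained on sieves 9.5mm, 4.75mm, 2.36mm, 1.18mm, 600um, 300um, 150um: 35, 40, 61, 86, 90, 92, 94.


FM = sum(cumulative % retained) / 100
= 498 / 100
= 4.98

4.98


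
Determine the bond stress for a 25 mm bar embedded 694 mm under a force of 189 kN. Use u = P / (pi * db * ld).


u = P / (pi * db * ld)
= 189 * 1000 / (pi * 25 * 694)
= 3.467 MPa

3.467


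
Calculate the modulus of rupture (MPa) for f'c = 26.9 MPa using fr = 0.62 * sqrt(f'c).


fr = 0.62 * sqrt(26.9)
= 3.216 MPa

3.216


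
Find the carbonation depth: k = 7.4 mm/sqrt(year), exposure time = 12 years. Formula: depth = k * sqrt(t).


depth = k * sqrt(t)
= 7.4 * sqrt(12)
= 25.63 mm

25.63


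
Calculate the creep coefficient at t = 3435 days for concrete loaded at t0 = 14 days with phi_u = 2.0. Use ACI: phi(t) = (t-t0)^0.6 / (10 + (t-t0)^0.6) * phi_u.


dt = 3435 - 14 = 3421
phi = 3421^0.6 / (10 + 3421^0.6) * 2.0
= 1.859

1.859


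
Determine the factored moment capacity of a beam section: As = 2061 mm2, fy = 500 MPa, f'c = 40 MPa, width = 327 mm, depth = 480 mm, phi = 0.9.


a = As * fy / (0.85 * f'c * b)
= 2061 * 500 / (0.85 * 40 * 327)
= 92.6875 mm
Mn = As * fy * (d - a/2) / 10^6
= 446.8827 kN-m
phi*Mn = 0.9 * 446.8827 = 402.19 kN-m

402.19


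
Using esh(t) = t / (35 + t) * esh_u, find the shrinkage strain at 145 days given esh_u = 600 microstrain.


esh(145) = 145 / (35 + 145) * 600
= 145 / 180 * 600
= 483.3 microstrain

483.3


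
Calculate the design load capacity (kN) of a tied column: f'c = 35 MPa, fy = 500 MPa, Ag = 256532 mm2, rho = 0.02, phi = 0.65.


Ast = rho * Ag = 0.02 * 256532 = 5130.64 mm2
phi*Pn = 0.65 * 0.80 * (0.85 * 35 * (256532 - 5130.64) + 500 * 5130.64) / 1000
= 5223.15 kN

5223.15


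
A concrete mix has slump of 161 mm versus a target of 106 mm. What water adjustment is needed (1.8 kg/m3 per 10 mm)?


Difference = 106 - 161 = -55 mm
Water adjustment = -55 * 1.8 / 10 = -9.9 kg/m3

-9.9


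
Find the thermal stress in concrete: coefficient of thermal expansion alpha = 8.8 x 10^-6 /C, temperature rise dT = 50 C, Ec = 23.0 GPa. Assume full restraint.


sigma = alpha * dT * Ec
= 8.8e-6 * 50 * 23.0 * 1000
= 10.12 MPa

10.12


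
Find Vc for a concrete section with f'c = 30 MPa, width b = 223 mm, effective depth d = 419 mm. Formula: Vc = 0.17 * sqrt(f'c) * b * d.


Vc = 0.17 * sqrt(30) * 223 * 419 / 1000
= 87.0 kN

87.0


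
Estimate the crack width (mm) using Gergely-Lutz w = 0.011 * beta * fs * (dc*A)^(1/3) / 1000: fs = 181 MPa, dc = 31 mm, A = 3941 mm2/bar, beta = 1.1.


w = 0.011 * beta * fs * (dc * A)^(1/3) / 1000
= 0.011 * 1.1 * 181 * (31 * 3941)^(1/3) / 1000
= 0.109 mm

0.109


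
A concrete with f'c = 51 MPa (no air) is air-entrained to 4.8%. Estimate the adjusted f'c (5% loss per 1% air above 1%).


Strength loss = (4.8 - 1) * 5 = 19.0%
f'c = 51 * (1 - 19.0/100)
= 41.31 MPa

41.31


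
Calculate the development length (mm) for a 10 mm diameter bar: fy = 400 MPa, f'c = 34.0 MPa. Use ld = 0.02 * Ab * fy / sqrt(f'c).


Ab = pi * 10^2 / 4 = 78.54 mm2
ld = 0.02 * 78.54 * 400 / sqrt(34.0)
= 107.8 mm

107.8


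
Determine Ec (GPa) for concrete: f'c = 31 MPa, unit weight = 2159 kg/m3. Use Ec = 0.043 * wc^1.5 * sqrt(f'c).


Ec = 0.043 * 2159^1.5 * sqrt(31) / 1000
= 24.02 GPa

24.02


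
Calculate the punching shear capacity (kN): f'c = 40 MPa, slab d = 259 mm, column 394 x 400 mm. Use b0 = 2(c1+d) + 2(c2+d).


b0 = 2*(394 + 259) + 2*(400 + 259) = 2624 mm
Vc = 0.33 * sqrt(40) * 2624 * 259 / 1000
= 1418.43 kN

1418.43


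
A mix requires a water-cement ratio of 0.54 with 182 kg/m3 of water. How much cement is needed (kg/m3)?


Cement = water / (w/c)
= 182 / 0.54
= 337.0 kg/m3

337.0


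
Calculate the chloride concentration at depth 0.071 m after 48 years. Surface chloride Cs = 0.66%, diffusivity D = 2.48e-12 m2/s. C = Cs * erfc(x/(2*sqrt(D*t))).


t_seconds = 48 * 365.25 * 24 * 3600 = 1514764800.0 s
arg = 0.071 / (2 * sqrt(2.48e-12 * 1514764800.0))
= 0.5792
erfc(0.5792) = 0.4127
C = 0.66 * 0.4127 = 0.2724%

0.2724


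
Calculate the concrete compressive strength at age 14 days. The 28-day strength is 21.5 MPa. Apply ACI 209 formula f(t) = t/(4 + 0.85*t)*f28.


f(14) = 14 / (4 + 0.85 * 14) * 21.5
= 14 / 15.9 * 21.5
= 18.93 MPa

18.93


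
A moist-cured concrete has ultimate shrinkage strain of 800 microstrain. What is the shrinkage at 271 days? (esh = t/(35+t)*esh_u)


esh(271) = 271 / (35 + 271) * 800
= 271 / 306 * 800
= 708.5 microstrain

708.5


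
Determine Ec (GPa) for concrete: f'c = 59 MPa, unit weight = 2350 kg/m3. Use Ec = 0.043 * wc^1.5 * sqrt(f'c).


Ec = 0.043 * 2350^1.5 * sqrt(59) / 1000
= 37.63 GPa

37.63


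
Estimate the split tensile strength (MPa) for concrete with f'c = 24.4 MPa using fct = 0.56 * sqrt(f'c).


fct = 0.56 * sqrt(24.4)
= 0.56 * 4.94
= 2.766 MPa

2.766


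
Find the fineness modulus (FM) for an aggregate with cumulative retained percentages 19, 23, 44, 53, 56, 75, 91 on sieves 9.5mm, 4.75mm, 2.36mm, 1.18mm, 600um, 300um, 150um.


FM = sum(cumulative % retained) / 100
= 361 / 100
= 3.61

3.61


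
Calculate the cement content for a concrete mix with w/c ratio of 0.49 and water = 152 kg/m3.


Cement = water / (w/c)
= 152 / 0.49
= 310.2 kg/m3

310.2


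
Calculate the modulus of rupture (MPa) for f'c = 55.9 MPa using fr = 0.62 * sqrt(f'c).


fr = 0.62 * sqrt(55.9)
= 4.636 MPa

4.636


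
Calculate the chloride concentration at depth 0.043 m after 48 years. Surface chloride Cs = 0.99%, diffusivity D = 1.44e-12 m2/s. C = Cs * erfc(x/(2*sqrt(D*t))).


t_seconds = 48 * 365.25 * 24 * 3600 = 1514764800.0 s
arg = 0.043 / (2 * sqrt(1.44e-12 * 1514764800.0))
= 0.4603
erfc(0.4603) = 0.515
C = 0.99 * 0.515 = 0.5099%

0.5099


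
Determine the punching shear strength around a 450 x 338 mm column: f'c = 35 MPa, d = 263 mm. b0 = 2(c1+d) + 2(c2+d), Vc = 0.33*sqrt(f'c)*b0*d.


b0 = 2*(450 + 263) + 2*(338 + 263) = 2628 mm
Vc = 0.33 * sqrt(35) * 2628 * 263 / 1000
= 1349.36 kN

1349.36


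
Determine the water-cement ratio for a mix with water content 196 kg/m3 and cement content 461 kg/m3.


w/c = water / cement
w/c = 196 / 461 = 0.425

0.425


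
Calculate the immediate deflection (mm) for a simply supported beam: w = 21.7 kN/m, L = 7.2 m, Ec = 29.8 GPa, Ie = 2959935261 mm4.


Convert: L = 7.2 m = 7200 mm, Ec = 29.8 GPa = 29800 MPa
delta = 5 * 21.7 * 7200^4 / (384 * 29800 * 2959935261)
= 8.61 mm

8.61


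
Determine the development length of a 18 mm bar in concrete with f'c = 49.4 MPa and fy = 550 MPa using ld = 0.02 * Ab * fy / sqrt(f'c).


Ab = pi * 18^2 / 4 = 254.469 mm2
ld = 0.02 * 254.469 * 550 / sqrt(49.4)
= 398.3 mm

398.3


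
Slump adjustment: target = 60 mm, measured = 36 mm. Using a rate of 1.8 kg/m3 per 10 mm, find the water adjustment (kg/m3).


Difference = 60 - 36 = 24 mm
Water adjustment = 24 * 1.8 / 10 = 4.3 kg/m3

4.3


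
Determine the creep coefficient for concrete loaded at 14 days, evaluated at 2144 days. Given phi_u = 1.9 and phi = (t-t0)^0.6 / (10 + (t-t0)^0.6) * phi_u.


dt = 2144 - 14 = 2130
phi = 2130^0.6 / (10 + 2130^0.6) * 1.9
= 1.726

1.726


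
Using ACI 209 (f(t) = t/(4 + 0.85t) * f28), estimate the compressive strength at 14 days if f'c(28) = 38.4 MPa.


f(14) = 14 / (4 + 0.85 * 14) * 38.4
= 14 / 15.9 * 38.4
= 33.81 MPa

33.81


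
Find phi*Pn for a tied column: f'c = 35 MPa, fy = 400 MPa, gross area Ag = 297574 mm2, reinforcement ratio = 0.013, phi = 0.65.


Ast = rho * Ag = 0.013 * 297574 = 3868.462 mm2
phi*Pn = 0.65 * 0.80 * (0.85 * 35 * (297574 - 3868.462) + 400 * 3868.462) / 1000
= 5348.26 kN

5348.26


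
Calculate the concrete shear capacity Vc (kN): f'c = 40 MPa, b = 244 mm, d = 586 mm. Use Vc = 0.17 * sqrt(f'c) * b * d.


Vc = 0.17 * sqrt(40) * 244 * 586 / 1000
= 153.73 kN

153.73


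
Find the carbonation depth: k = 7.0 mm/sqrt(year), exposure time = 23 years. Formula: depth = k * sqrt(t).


depth = k * sqrt(t)
= 7.0 * sqrt(23)
= 33.57 mm

33.57


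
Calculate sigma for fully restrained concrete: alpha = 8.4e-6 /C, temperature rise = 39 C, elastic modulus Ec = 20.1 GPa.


sigma = alpha * dT * Ec
= 8.4e-6 * 39 * 20.1 * 1000
= 6.585 MPa

6.585


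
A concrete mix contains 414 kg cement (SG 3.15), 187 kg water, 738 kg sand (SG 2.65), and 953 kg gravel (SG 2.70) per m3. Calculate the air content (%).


Vol cement = 414 / (3.15 * 1000) = 0.131429 m3
Vol water = 187 / 1000 = 0.187 m3
Vol sand = 738 / (2.65 * 1000) = 0.278491 m3
Vol gravel = 953 / (2.70 * 1000) = 0.352963 m3
Total solid + water volume = 0.949882 m3
Air = (1 - 0.949882) * 100 = 5.01%

5.01


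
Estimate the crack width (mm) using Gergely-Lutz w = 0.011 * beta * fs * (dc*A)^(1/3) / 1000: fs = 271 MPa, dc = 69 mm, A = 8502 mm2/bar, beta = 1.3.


w = 0.011 * beta * fs * (dc * A)^(1/3) / 1000
= 0.011 * 1.3 * 271 * (69 * 8502)^(1/3) / 1000
= 0.324 mm

0.324


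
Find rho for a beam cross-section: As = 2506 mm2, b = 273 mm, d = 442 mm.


rho = As / (b * d)
= 2506 / (273 * 442)
= 0.0208

0.0208


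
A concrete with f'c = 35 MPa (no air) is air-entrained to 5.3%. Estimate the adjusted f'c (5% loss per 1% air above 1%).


Strength loss = (5.3 - 1) * 5 = 21.5%
f'c = 35 * (1 - 21.5/100)
= 27.48 MPa

27.48
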